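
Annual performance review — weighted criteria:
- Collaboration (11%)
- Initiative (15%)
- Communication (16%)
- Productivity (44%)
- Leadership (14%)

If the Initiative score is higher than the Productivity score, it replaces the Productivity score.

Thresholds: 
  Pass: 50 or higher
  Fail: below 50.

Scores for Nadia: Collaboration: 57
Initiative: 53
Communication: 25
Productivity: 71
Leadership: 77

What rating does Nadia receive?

Pass

Initiative (53) ≤ Productivity (71), so Productivity stays at 71.
Weighted total:
  Collaboration 57 × 0.11 = 6.27
  Initiative 53 × 0.15 = 7.95
  Communication 25 × 0.16 = 4
  Productivity 71 × 0.44 = 31.24
  Leadership 77 × 0.14 = 10.78
Sum = 60.24
60.24 ≥ 50 → Pass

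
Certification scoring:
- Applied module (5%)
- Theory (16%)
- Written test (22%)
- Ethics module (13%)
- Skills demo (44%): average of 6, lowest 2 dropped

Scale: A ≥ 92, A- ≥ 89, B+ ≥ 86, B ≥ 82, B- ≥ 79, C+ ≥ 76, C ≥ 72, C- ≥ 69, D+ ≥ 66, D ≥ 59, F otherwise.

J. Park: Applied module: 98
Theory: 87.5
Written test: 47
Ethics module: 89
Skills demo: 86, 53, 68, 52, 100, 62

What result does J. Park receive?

Skills demo: drop 52, 53 → average of remaining 4 = 316/4 = 79
Weighted total:
  Applied module 98 × 0.05 = 4.9
  Theory 87.5 × 0.16 = 14
  Written test 47 × 0.22 = 10.34
  Ethics module 89 × 0.13 = 11.57
  Skills demo 79 × 0.44 = 34.76
Sum = 75.57
75.57 is ≥ 72 and < 76 → C

C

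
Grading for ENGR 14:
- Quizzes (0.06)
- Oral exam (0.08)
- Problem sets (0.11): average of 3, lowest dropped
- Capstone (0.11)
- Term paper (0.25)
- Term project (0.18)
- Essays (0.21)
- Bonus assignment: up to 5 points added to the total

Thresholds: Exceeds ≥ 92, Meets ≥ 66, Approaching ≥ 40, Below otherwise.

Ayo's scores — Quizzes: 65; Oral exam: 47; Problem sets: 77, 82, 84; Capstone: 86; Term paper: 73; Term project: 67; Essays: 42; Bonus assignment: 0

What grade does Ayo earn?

Problem sets: drop 77 → average of remaining 2 = 166/2 = 83
Weighted total:
  Quizzes 65 × 0.06 = 3.9
  Oral exam 47 × 0.08 = 3.76
  Problem sets 83 × 0.11 = 9.13
  Capstone 86 × 0.11 = 9.46
  Term paper 73 × 0.25 = 18.25
  Term project 67 × 0.18 = 12.06
  Essays 42 × 0.21 = 8.82
Sum = 65.38
Bonus assignment: 65.38 + 0 = 65.38
65.38 is ≥ 40 and < 66 → Approaching

Approaching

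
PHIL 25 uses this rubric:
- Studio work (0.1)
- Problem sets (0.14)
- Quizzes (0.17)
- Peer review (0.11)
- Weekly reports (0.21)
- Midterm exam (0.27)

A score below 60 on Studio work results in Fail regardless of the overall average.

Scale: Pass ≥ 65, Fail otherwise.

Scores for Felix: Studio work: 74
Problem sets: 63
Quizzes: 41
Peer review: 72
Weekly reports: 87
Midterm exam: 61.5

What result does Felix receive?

Pass

Studio work score 74 ≥ 60: minimum met.
Weighted total:
  Studio work 74 × 0.1 = 7.4
  Problem sets 63 × 0.14 = 8.82
  Quizzes 41 × 0.17 = 6.97
  Peer review 72 × 0.11 = 7.92
  Weekly reports 87 × 0.21 = 18.27
  Midterm exam 61.5 × 0.27 = 16.605
Sum = 65.985
65.985 ≥ 65 → Pass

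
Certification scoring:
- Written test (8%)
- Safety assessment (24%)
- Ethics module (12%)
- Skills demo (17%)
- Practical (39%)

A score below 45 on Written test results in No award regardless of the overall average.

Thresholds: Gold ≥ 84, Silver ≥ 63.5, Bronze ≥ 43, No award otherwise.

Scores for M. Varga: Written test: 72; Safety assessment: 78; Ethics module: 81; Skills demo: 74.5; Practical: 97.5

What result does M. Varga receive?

Written test score 72 ≥ 45: minimum met.
Weighted total:
  Written test 72 × 0.08 = 5.76
  Safety assessment 78 × 0.24 = 18.72
  Ethics module 81 × 0.12 = 9.72
  Skills demo 74.5 × 0.17 = 12.665
  Practical 97.5 × 0.39 = 38.025
Sum = 84.89
84.89 ≥ 84 → Gold

Gold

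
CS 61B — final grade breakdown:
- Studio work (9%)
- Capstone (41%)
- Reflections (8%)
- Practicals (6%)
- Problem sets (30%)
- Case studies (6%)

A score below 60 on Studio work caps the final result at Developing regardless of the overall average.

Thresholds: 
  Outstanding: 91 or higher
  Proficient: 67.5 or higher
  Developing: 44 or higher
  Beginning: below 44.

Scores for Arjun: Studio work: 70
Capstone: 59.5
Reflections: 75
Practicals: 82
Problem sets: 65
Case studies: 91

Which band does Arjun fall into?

Studio work score 70 ≥ 60: minimum met.
Weighted total:
  Studio work 70 × 0.09 = 6.3
  Capstone 59.5 × 0.41 = 24.395
  Reflections 75 × 0.08 = 6
  Practicals 82 × 0.06 = 4.92
  Problem sets 65 × 0.3 = 19.5
  Case studies 91 × 0.06 = 5.46
Sum = 66.575
66.575 is ≥ 44 and < 67.5 → Developing

Developing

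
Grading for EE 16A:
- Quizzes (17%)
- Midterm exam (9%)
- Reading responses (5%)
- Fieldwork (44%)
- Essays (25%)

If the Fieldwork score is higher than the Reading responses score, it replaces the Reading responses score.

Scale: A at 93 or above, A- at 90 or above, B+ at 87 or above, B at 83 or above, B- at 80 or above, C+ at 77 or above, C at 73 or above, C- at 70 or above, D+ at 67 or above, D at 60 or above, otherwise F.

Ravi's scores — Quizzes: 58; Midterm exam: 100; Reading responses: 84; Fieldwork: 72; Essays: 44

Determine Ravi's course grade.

Fieldwork (72) ≤ Reading responses (84), so Reading responses stays at 84.
Weighted total:
  Quizzes 58 × 0.17 = 9.86
  Midterm exam 100 × 0.09 = 9
  Reading responses 84 × 0.05 = 4.2
  Fieldwork 72 × 0.44 = 31.68
  Essays 44 × 0.25 = 11
Sum = 65.74
65.74 is ≥ 60 and < 67 → D

D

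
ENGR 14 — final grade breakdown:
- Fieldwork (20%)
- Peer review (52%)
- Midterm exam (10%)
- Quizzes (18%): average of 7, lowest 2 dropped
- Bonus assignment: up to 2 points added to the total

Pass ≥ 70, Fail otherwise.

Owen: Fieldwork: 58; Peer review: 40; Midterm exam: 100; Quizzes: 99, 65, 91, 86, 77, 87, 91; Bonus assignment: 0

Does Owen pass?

Fail

Quizzes: drop 65, 77 → average of remaining 5 = 454/5 = 90.8
Weighted total:
  Fieldwork 58 × 0.2 = 11.6
  Peer review 40 × 0.52 = 20.8
  Midterm exam 100 × 0.1 = 10
  Quizzes 90.8 × 0.18 = 16.344
Sum = 58.744
Bonus assignment: 58.744 + 0 = 58.744
58.744 < 70 → Fail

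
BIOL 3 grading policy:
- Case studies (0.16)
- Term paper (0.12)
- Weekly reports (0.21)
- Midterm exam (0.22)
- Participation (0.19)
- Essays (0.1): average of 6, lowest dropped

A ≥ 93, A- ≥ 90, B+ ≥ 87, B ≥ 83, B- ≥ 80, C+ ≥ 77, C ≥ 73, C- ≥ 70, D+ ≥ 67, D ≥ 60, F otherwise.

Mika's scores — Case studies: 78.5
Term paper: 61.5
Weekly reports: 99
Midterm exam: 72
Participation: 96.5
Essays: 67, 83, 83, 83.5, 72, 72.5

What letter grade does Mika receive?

B-

Essays: drop 67 → average of remaining 5 = 394/5 = 78.8
Weighted total:
  Case studies 78.5 × 0.16 = 12.56
  Term paper 61.5 × 0.12 = 7.38
  Weekly reports 99 × 0.21 = 20.79
  Midterm exam 72 × 0.22 = 15.84
  Participation 96.5 × 0.19 = 18.335
  Essays 78.8 × 0.1 = 7.88
Sum = 82.785
82.785 is ≥ 80 and < 83 → B-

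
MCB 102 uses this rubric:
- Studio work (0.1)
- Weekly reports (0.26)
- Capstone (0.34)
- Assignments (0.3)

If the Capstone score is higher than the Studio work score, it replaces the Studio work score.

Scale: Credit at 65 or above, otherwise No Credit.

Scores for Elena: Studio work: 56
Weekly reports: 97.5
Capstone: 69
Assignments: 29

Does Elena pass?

No Credit

Capstone (69) > Studio work (56), so Studio work counts as 69.
Weighted total:
  Studio work 69 × 0.1 = 6.9
  Weekly reports 97.5 × 0.26 = 25.35
  Capstone 69 × 0.34 = 23.46
  Assignments 29 × 0.3 = 8.7
Sum = 64.41
64.41 < 65 → No Credit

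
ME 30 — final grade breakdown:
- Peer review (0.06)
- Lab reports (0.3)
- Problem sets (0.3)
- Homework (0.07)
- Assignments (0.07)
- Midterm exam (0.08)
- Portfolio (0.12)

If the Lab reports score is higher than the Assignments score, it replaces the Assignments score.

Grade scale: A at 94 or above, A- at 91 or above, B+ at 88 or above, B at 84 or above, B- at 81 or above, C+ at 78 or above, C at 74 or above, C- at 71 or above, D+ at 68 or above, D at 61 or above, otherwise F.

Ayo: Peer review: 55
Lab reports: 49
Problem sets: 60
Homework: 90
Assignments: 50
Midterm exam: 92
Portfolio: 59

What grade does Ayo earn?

F

Lab reports (49) ≤ Assignments (50), so Assignments stays at 50.
Weighted total:
  Peer review 55 × 0.06 = 3.3
  Lab reports 49 × 0.3 = 14.7
  Problem sets 60 × 0.3 = 18
  Homework 90 × 0.07 = 6.3
  Assignments 50 × 0.07 = 3.5
  Midterm exam 92 × 0.08 = 7.36
  Portfolio 59 × 0.12 = 7.08
Sum = 60.24
60.24 < 61 → F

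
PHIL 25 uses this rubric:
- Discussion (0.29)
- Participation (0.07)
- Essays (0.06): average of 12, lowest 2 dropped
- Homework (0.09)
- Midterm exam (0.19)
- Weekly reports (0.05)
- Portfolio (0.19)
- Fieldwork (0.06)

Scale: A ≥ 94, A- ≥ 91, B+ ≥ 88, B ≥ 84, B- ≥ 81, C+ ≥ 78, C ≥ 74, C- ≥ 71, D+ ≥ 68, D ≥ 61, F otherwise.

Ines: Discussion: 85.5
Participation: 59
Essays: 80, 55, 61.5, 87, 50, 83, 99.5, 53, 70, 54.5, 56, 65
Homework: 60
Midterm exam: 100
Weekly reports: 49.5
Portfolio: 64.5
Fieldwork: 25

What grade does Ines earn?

C-

Essays: drop 50, 53 → average of remaining 10 = 711.5/10 = 71.15
Weighted total:
  Discussion 85.5 × 0.29 = 24.795
  Participation 59 × 0.07 = 4.13
  Essays 71.15 × 0.06 = 4.269
  Homework 60 × 0.09 = 5.4
  Midterm exam 100 × 0.19 = 19
  Weekly reports 49.5 × 0.05 = 2.475
  Portfolio 64.5 × 0.19 = 12.255
  Fieldwork 25 × 0.06 = 1.5
Sum = 73.824
73.824 is ≥ 71 and < 74 → C-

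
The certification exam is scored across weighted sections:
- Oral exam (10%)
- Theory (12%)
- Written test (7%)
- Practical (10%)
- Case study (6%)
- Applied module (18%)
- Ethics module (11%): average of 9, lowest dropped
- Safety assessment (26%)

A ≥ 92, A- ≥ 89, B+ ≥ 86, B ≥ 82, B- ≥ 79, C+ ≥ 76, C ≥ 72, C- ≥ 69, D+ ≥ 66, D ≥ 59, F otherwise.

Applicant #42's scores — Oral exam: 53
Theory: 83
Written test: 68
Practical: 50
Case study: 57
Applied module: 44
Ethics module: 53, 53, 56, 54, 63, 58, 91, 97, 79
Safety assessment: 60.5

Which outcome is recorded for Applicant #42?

D

Ethics module: drop 53 → average of remaining 8 = 551/8 = 68.875
Weighted total:
  Oral exam 53 × 0.1 = 5.3
  Theory 83 × 0.12 = 9.96
  Written test 68 × 0.07 = 4.76
  Practical 50 × 0.1 = 5
  Case study 57 × 0.06 = 3.42
  Applied module 44 × 0.18 = 7.92
  Ethics module 68.875 × 0.11 = 7.57625
  Safety assessment 60.5 × 0.26 = 15.73
Sum = 59.66625
59.66625 is ≥ 59 and < 66 → D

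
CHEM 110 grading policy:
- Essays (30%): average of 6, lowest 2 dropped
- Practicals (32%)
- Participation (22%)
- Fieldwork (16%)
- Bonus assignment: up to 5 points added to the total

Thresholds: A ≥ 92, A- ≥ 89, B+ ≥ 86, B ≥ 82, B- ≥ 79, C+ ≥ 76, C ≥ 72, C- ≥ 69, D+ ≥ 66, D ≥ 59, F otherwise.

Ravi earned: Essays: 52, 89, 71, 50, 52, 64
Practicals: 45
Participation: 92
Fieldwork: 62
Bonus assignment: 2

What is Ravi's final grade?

D+

Essays: drop 50, 52 → average of remaining 4 = 276/4 = 69
Weighted total:
  Essays 69 × 0.3 = 20.7
  Practicals 45 × 0.32 = 14.4
  Participation 92 × 0.22 = 20.24
  Fieldwork 62 × 0.16 = 9.92
Sum = 65.26
Bonus assignment: 65.26 + 2 = 67.26
67.26 is ≥ 66 and < 69 → D+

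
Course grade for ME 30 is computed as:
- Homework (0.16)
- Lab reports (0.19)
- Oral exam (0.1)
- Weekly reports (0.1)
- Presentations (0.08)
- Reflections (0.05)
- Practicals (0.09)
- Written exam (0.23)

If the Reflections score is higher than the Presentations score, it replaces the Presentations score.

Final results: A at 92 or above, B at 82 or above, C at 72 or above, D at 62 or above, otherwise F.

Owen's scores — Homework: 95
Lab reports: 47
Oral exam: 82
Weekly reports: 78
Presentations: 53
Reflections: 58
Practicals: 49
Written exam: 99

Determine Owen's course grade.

Reflections (58) > Presentations (53), so Presentations counts as 58.
Weighted total:
  Homework 95 × 0.16 = 15.2
  Lab reports 47 × 0.19 = 8.93
  Oral exam 82 × 0.1 = 8.2
  Weekly reports 78 × 0.1 = 7.8
  Presentations 58 × 0.08 = 4.64
  Reflections 58 × 0.05 = 2.9
  Practicals 49 × 0.09 = 4.41
  Written exam 99 × 0.23 = 22.77
Sum = 74.85
74.85 is ≥ 72 and < 82 → C

C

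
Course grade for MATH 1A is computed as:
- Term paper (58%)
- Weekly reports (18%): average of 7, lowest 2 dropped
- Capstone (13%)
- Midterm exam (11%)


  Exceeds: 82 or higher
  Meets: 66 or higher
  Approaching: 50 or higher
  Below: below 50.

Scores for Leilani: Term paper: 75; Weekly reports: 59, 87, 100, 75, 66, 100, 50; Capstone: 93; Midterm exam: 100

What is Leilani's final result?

Weekly reports: drop 50, 59 → average of remaining 5 = 428/5 = 85.6
Weighted total:
  Term paper 75 × 0.58 = 43.5
  Weekly reports 85.6 × 0.18 = 15.408
  Capstone 93 × 0.13 = 12.09
  Midterm exam 100 × 0.11 = 11
Sum = 81.998
81.998 is ≥ 66 and < 82 → Meets

Meets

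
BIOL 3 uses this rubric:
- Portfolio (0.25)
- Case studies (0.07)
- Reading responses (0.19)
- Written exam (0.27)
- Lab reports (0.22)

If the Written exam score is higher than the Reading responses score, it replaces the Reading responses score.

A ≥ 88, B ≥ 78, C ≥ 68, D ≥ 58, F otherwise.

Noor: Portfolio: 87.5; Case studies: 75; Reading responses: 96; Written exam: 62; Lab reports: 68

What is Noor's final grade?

C

Written exam (62) ≤ Reading responses (96), so Reading responses stays at 96.
Weighted total:
  Portfolio 87.5 × 0.25 = 21.875
  Case studies 75 × 0.07 = 5.25
  Reading responses 96 × 0.19 = 18.24
  Written exam 62 × 0.27 = 16.74
  Lab reports 68 × 0.22 = 14.96
Sum = 77.065
77.065 is ≥ 68 and < 78 → C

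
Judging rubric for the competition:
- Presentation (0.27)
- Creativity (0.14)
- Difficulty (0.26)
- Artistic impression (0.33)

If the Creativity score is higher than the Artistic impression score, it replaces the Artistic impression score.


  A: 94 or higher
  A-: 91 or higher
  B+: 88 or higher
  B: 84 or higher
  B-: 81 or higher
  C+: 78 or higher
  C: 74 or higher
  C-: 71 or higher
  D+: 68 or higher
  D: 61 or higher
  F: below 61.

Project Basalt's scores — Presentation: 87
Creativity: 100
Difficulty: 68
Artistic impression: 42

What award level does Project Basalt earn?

B+

Creativity (100) > Artistic impression (42), so Artistic impression counts as 100.
Weighted total:
  Presentation 87 × 0.27 = 23.49
  Creativity 100 × 0.14 = 14
  Difficulty 68 × 0.26 = 17.68
  Artistic impression 100 × 0.33 = 33
Sum = 88.17
88.17 is ≥ 88 and < 91 → B+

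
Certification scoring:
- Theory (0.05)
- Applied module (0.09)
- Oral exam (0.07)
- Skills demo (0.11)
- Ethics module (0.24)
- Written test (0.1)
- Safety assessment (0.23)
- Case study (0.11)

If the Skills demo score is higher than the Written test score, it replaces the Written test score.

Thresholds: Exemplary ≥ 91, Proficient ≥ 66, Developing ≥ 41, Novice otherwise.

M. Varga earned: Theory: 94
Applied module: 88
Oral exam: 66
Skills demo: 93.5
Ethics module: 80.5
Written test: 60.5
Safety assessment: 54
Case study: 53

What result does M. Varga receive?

Skills demo (93.5) > Written test (60.5), so Written test counts as 93.5.
Weighted total:
  Theory 94 × 0.05 = 4.7
  Applied module 88 × 0.09 = 7.92
  Oral exam 66 × 0.07 = 4.62
  Skills demo 93.5 × 0.11 = 10.285
  Ethics module 80.5 × 0.24 = 19.32
  Written test 93.5 × 0.1 = 9.35
  Safety assessment 54 × 0.23 = 12.42
  Case study 53 × 0.11 = 5.83
Sum = 74.445
74.445 is ≥ 66 and < 91 → Proficient

Proficient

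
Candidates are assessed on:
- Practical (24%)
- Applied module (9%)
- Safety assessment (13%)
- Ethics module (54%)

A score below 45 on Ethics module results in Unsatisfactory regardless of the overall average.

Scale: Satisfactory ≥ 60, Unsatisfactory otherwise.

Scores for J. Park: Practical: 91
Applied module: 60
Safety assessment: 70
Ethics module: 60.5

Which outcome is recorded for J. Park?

Ethics module score 60.5 ≥ 45: minimum met.
Weighted total:
  Practical 91 × 0.24 = 21.84
  Applied module 60 × 0.09 = 5.4
  Safety assessment 70 × 0.13 = 9.1
  Ethics module 60.5 × 0.54 = 32.67
Sum = 69.01
69.01 ≥ 60 → Satisfactory

Satisfactory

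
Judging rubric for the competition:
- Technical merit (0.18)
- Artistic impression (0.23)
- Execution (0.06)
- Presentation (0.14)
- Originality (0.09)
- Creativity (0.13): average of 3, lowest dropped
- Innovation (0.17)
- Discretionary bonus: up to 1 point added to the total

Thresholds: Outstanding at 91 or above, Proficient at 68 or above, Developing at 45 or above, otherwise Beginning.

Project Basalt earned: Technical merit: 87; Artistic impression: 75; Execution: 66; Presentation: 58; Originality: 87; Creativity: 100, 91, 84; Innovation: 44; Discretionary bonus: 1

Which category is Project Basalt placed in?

Proficient

Creativity: drop 84 → average of remaining 2 = 191/2 = 95.5
Weighted total:
  Technical merit 87 × 0.18 = 15.66
  Artistic impression 75 × 0.23 = 17.25
  Execution 66 × 0.06 = 3.96
  Presentation 58 × 0.14 = 8.12
  Originality 87 × 0.09 = 7.83
  Creativity 95.5 × 0.13 = 12.415
  Innovation 44 × 0.17 = 7.48
Sum = 72.715
Discretionary bonus: 72.715 + 1 = 73.715
73.715 is ≥ 68 and < 91 → Proficient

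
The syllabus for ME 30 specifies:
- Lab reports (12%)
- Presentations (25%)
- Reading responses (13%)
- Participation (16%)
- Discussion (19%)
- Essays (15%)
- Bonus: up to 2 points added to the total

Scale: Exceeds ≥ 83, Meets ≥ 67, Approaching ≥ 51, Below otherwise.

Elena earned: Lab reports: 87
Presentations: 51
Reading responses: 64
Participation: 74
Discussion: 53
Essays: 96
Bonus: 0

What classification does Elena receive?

Weighted total:
  Lab reports 87 × 0.12 = 10.44
  Presentations 51 × 0.25 = 12.75
  Reading responses 64 × 0.13 = 8.32
  Participation 74 × 0.16 = 11.84
  Discussion 53 × 0.19 = 10.07
  Essays 96 × 0.15 = 14.4
Sum = 67.82
Bonus: 67.82 + 0 = 67.82
67.82 is ≥ 67 and < 83 → Meets

Meets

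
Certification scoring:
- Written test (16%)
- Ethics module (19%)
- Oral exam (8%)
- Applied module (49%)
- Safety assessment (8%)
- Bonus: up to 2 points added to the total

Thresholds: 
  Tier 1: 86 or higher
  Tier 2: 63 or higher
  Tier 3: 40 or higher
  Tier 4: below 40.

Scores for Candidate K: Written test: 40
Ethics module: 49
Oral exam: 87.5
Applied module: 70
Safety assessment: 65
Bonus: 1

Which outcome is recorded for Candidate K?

Tier 2

Weighted total:
  Written test 40 × 0.16 = 6.4
  Ethics module 49 × 0.19 = 9.31
  Oral exam 87.5 × 0.08 = 7
  Applied module 70 × 0.49 = 34.3
  Safety assessment 65 × 0.08 = 5.2
Sum = 62.21
Bonus: 62.21 + 1 = 63.21
63.21 is ≥ 63 and < 86 → Tier 2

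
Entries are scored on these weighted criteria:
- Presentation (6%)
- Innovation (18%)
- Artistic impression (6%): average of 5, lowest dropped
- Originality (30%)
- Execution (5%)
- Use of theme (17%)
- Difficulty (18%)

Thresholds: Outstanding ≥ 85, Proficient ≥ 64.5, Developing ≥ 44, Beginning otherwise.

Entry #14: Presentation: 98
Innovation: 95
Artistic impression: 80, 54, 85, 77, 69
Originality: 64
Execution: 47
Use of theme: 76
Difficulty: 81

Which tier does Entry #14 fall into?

Artistic impression: drop 54 → average of remaining 4 = 311/4 = 77.75
Weighted total:
  Presentation 98 × 0.06 = 5.88
  Innovation 95 × 0.18 = 17.1
  Artistic impression 77.75 × 0.06 = 4.665
  Originality 64 × 0.3 = 19.2
  Execution 47 × 0.05 = 2.35
  Use of theme 76 × 0.17 = 12.92
  Difficulty 81 × 0.18 = 14.58
Sum = 76.695
76.695 is ≥ 64.5 and < 85 → Proficient

Proficient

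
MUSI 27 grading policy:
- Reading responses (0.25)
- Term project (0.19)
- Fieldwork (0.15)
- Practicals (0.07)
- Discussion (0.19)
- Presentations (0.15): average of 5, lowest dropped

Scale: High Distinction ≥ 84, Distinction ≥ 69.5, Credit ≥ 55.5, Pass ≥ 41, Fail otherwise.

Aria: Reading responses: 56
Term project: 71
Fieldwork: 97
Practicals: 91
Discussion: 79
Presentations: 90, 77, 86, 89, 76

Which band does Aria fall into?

Distinction

Presentations: drop 76 → average of remaining 4 = 342/4 = 85.5
Weighted total:
  Reading responses 56 × 0.25 = 14
  Term project 71 × 0.19 = 13.49
  Fieldwork 97 × 0.15 = 14.55
  Practicals 91 × 0.07 = 6.37
  Discussion 79 × 0.19 = 15.01
  Presentations 85.5 × 0.15 = 12.825
Sum = 76.245
76.245 is ≥ 69.5 and < 84 → Distinction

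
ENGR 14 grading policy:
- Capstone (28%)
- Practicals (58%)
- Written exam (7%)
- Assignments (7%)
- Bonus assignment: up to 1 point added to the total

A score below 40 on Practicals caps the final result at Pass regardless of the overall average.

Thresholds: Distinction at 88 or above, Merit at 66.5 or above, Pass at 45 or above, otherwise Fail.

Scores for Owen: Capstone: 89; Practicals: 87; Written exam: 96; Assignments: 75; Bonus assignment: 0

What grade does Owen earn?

Practicals score 87 ≥ 40: minimum met.
Weighted total:
  Capstone 89 × 0.28 = 24.92
  Practicals 87 × 0.58 = 50.46
  Written exam 96 × 0.07 = 6.72
  Assignments 75 × 0.07 = 5.25
Sum = 87.35
Bonus assignment: 87.35 + 0 = 87.35
87.35 is ≥ 66.5 and < 88 → Merit

Merit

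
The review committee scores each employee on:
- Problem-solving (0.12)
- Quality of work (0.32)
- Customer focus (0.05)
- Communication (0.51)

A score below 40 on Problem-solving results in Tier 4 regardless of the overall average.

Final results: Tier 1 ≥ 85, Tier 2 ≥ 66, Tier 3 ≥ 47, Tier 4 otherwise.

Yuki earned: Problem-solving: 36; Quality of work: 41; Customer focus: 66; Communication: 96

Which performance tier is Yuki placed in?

Problem-solving score 36 < 40: minimum not met.
Weighted total:
  Problem-solving 36 × 0.12 = 4.32
  Quality of work 41 × 0.32 = 13.12
  Customer focus 66 × 0.05 = 3.3
  Communication 96 × 0.51 = 48.96
Sum = 69.7
Because the Problem-solving minimum was not met, the result is Tier 4.

Tier 4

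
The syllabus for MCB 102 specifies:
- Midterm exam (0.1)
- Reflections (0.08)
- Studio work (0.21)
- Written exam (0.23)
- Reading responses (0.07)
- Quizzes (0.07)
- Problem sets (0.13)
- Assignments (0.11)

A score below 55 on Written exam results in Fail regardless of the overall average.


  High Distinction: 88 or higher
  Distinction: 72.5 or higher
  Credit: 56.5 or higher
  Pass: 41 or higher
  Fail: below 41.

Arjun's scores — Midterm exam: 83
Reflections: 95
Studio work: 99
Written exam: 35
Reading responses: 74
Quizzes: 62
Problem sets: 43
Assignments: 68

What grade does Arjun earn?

Fail

Written exam score 35 < 55: minimum not met.
Weighted total:
  Midterm exam 83 × 0.1 = 8.3
  Reflections 95 × 0.08 = 7.6
  Studio work 99 × 0.21 = 20.79
  Written exam 35 × 0.23 = 8.05
  Reading responses 74 × 0.07 = 5.18
  Quizzes 62 × 0.07 = 4.34
  Problem sets 43 × 0.13 = 5.59
  Assignments 68 × 0.11 = 7.48
Sum = 67.33
Because the Written exam minimum was not met, the result is Fail.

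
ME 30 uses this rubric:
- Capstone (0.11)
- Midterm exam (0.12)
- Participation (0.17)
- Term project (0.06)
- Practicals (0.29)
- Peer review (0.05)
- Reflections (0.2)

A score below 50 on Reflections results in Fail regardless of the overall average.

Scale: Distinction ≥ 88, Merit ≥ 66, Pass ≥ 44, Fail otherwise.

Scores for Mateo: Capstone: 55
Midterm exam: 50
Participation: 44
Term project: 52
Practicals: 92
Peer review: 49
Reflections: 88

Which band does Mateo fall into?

Reflections score 88 ≥ 50: minimum met.
Weighted total:
  Capstone 55 × 0.11 = 6.05
  Midterm exam 50 × 0.12 = 6
  Participation 44 × 0.17 = 7.48
  Term project 52 × 0.06 = 3.12
  Practicals 92 × 0.29 = 26.68
  Peer review 49 × 0.05 = 2.45
  Reflections 88 × 0.2 = 17.6
Sum = 69.38
69.38 is ≥ 66 and < 88 → Merit

Merit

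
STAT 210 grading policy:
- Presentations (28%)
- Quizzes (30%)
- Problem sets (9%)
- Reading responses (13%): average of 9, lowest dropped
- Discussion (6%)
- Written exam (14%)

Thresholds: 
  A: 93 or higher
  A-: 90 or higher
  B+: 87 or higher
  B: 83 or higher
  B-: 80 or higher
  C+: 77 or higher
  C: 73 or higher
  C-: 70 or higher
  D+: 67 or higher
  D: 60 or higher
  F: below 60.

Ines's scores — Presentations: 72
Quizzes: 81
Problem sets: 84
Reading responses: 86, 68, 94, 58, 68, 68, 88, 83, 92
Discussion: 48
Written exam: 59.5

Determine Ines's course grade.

C

Reading responses: drop 58 → average of remaining 8 = 647/8 = 80.875
Weighted total:
  Presentations 72 × 0.28 = 20.16
  Quizzes 81 × 0.3 = 24.3
  Problem sets 84 × 0.09 = 7.56
  Reading responses 80.875 × 0.13 = 10.51375
  Discussion 48 × 0.06 = 2.88
  Written exam 59.5 × 0.14 = 8.33
Sum = 73.74375
73.74375 is ≥ 73 and < 77 → C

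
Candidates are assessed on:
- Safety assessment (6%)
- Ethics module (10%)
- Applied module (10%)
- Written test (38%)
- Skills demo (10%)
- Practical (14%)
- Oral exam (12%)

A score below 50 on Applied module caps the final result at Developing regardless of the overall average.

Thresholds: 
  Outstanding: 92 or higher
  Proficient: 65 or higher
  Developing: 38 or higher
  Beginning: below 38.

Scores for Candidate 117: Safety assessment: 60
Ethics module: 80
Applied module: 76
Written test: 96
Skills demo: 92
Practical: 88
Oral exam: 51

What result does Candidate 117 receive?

Applied module score 76 ≥ 50: minimum met.
Weighted total:
  Safety assessment 60 × 0.06 = 3.6
  Ethics module 80 × 0.1 = 8
  Applied module 76 × 0.1 = 7.6
  Written test 96 × 0.38 = 36.48
  Skills demo 92 × 0.1 = 9.2
  Practical 88 × 0.14 = 12.32
  Oral exam 51 × 0.12 = 6.12
Sum = 83.32
83.32 is ≥ 65 and < 92 → Proficient

Proficient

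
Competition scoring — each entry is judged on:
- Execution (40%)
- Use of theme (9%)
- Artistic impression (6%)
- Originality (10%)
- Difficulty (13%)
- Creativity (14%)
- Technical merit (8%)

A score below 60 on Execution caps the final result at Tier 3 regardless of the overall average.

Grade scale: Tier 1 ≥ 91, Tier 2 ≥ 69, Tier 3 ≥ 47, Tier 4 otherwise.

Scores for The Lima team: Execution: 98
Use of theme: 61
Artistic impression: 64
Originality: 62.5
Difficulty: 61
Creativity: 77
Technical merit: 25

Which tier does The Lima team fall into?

Execution score 98 ≥ 60: minimum met.
Weighted total:
  Execution 98 × 0.4 = 39.2
  Use of theme 61 × 0.09 = 5.49
  Artistic impression 64 × 0.06 = 3.84
  Originality 62.5 × 0.1 = 6.25
  Difficulty 61 × 0.13 = 7.93
  Creativity 77 × 0.14 = 10.78
  Technical merit 25 × 0.08 = 2
Sum = 75.49
75.49 is ≥ 69 and < 91 → Tier 2

Tier 2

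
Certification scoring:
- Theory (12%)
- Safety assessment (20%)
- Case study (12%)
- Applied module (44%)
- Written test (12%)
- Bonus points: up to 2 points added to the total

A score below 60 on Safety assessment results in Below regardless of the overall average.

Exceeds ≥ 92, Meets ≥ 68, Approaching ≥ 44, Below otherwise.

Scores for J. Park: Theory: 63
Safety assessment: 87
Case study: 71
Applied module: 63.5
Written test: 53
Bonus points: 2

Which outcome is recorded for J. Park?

Meets

Safety assessment score 87 ≥ 60: minimum met.
Weighted total:
  Theory 63 × 0.12 = 7.56
  Safety assessment 87 × 0.2 = 17.4
  Case study 71 × 0.12 = 8.52
  Applied module 63.5 × 0.44 = 27.94
  Written test 53 × 0.12 = 6.36
Sum = 67.78
Bonus points: 67.78 + 2 = 69.78
69.78 is ≥ 68 and < 92 → Meets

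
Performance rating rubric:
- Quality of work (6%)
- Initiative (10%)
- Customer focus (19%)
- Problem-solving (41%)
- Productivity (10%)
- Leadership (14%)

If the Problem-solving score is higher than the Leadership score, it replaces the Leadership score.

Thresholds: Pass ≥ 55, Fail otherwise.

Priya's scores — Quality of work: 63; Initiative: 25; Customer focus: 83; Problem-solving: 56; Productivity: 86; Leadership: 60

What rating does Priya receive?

Pass

Problem-solving (56) ≤ Leadership (60), so Leadership stays at 60.
Weighted total:
  Quality of work 63 × 0.06 = 3.78
  Initiative 25 × 0.1 = 2.5
  Customer focus 83 × 0.19 = 15.77
  Problem-solving 56 × 0.41 = 22.96
  Productivity 86 × 0.1 = 8.6
  Leadership 60 × 0.14 = 8.4
Sum = 62.01
62.01 ≥ 55 → Pass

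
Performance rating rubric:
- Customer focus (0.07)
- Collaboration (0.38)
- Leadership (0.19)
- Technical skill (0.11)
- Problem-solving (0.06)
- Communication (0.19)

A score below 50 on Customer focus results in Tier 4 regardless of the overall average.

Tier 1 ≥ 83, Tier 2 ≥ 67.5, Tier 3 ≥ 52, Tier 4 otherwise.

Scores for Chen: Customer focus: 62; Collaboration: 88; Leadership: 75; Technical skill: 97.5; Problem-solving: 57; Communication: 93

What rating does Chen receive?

Customer focus score 62 ≥ 50: minimum met.
Weighted total:
  Customer focus 62 × 0.07 = 4.34
  Collaboration 88 × 0.38 = 33.44
  Leadership 75 × 0.19 = 14.25
  Technical skill 97.5 × 0.11 = 10.725
  Problem-solving 57 × 0.06 = 3.42
  Communication 93 × 0.19 = 17.67
Sum = 83.845
83.845 ≥ 83 → Tier 1

Tier 1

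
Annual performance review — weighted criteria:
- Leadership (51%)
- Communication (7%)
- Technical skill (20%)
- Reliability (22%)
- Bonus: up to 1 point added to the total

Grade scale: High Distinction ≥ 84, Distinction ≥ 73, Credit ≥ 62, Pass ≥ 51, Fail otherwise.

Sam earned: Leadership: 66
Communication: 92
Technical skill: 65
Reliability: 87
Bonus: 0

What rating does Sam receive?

Credit

Weighted total:
  Leadership 66 × 0.51 = 33.66
  Communication 92 × 0.07 = 6.44
  Technical skill 65 × 0.2 = 13
  Reliability 87 × 0.22 = 19.14
Sum = 72.24
Bonus: 72.24 + 0 = 72.24
72.24 is ≥ 62 and < 73 → Credit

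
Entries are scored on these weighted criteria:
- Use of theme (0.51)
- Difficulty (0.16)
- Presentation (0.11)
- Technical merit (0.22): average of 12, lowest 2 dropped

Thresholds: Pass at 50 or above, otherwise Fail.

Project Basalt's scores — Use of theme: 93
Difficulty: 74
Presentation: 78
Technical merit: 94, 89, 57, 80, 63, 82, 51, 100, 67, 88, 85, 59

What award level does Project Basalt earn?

Technical merit: drop 51, 57 → average of remaining 10 = 807/10 = 80.7
Weighted total:
  Use of theme 93 × 0.51 = 47.43
  Difficulty 74 × 0.16 = 11.84
  Presentation 78 × 0.11 = 8.58
  Technical merit 80.7 × 0.22 = 17.754
Sum = 85.604
85.604 ≥ 50 → Pass

Pass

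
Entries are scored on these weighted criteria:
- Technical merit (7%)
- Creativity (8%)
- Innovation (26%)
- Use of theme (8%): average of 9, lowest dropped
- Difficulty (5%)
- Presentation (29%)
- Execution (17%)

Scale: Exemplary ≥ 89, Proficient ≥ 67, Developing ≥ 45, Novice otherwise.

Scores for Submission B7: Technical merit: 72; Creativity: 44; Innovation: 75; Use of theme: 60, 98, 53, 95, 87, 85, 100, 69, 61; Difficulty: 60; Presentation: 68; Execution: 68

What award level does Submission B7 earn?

Use of theme: drop 53 → average of remaining 8 = 655/8 = 81.875
Weighted total:
  Technical merit 72 × 0.07 = 5.04
  Creativity 44 × 0.08 = 3.52
  Innovation 75 × 0.26 = 19.5
  Use of theme 81.875 × 0.08 = 6.55
  Difficulty 60 × 0.05 = 3
  Presentation 68 × 0.29 = 19.72
  Execution 68 × 0.17 = 11.56
Sum = 68.89
68.89 is ≥ 67 and < 89 → Proficient

Proficient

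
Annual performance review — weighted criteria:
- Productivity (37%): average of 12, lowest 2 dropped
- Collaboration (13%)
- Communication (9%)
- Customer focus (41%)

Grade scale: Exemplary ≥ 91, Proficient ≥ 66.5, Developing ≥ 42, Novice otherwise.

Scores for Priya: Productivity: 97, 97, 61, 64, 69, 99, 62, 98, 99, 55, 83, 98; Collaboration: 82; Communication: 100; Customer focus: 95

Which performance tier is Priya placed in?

Proficient

Productivity: drop 55, 61 → average of remaining 10 = 866/10 = 86.6
Weighted total:
  Productivity 86.6 × 0.37 = 32.042
  Collaboration 82 × 0.13 = 10.66
  Communication 100 × 0.09 = 9
  Customer focus 95 × 0.41 = 38.95
Sum = 90.652
90.652 is ≥ 66.5 and < 91 → Proficient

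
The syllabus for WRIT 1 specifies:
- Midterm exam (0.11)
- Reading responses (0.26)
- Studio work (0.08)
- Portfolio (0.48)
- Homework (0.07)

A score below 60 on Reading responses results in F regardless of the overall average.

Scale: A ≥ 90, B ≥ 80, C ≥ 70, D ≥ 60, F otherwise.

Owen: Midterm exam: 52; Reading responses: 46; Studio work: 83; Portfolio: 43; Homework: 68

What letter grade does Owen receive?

F

Reading responses score 46 < 60: minimum not met.
Weighted total:
  Midterm exam 52 × 0.11 = 5.72
  Reading responses 46 × 0.26 = 11.96
  Studio work 83 × 0.08 = 6.64
  Portfolio 43 × 0.48 = 20.64
  Homework 68 × 0.07 = 4.76
Sum = 49.72
Because the Reading responses minimum was not met, the result is F.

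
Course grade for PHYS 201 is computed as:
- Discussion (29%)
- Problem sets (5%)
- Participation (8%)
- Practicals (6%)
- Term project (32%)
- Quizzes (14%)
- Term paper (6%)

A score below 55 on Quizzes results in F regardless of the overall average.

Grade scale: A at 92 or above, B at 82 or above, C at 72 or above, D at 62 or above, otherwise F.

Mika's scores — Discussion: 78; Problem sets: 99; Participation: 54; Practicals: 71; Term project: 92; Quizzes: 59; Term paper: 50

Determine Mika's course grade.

C

Quizzes score 59 ≥ 55: minimum met.
Weighted total:
  Discussion 78 × 0.29 = 22.62
  Problem sets 99 × 0.05 = 4.95
  Participation 54 × 0.08 = 4.32
  Practicals 71 × 0.06 = 4.26
  Term project 92 × 0.32 = 29.44
  Quizzes 59 × 0.14 = 8.26
  Term paper 50 × 0.06 = 3
Sum = 76.85
76.85 is ≥ 72 and < 82 → C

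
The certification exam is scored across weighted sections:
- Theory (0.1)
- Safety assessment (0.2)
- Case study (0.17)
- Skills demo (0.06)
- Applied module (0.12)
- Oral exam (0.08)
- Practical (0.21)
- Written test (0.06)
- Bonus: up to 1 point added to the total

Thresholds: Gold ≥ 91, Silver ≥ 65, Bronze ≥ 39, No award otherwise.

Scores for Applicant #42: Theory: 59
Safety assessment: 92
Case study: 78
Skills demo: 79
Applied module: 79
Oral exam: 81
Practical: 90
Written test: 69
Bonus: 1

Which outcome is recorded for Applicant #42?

Silver

Weighted total:
  Theory 59 × 0.1 = 5.9
  Safety assessment 92 × 0.2 = 18.4
  Case study 78 × 0.17 = 13.26
  Skills demo 79 × 0.06 = 4.74
  Applied module 79 × 0.12 = 9.48
  Oral exam 81 × 0.08 = 6.48
  Practical 90 × 0.21 = 18.9
  Written test 69 × 0.06 = 4.14
Sum = 81.3
Bonus: 81.3 + 1 = 82.3
82.3 is ≥ 65 and < 91 → Silver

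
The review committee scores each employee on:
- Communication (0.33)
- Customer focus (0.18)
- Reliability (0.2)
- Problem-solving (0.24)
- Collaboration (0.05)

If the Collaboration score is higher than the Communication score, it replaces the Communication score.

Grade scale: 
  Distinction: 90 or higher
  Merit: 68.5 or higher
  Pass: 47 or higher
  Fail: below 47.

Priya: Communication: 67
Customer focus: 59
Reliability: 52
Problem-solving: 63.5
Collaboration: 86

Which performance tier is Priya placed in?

Collaboration (86) > Communication (67), so Communication counts as 86.
Weighted total:
  Communication 86 × 0.33 = 28.38
  Customer focus 59 × 0.18 = 10.62
  Reliability 52 × 0.2 = 10.4
  Problem-solving 63.5 × 0.24 = 15.24
  Collaboration 86 × 0.05 = 4.3
Sum = 68.94
68.94 is ≥ 68.5 and < 90 → Merit

Merit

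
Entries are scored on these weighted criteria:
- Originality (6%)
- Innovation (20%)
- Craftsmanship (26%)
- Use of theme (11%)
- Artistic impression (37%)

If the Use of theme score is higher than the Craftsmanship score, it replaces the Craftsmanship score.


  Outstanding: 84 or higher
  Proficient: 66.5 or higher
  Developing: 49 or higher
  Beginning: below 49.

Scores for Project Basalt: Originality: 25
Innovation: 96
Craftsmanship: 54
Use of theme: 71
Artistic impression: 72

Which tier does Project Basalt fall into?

Proficient

Use of theme (71) > Craftsmanship (54), so Craftsmanship counts as 71.
Weighted total:
  Originality 25 × 0.06 = 1.5
  Innovation 96 × 0.2 = 19.2
  Craftsmanship 71 × 0.26 = 18.46
  Use of theme 71 × 0.11 = 7.81
  Artistic impression 72 × 0.37 = 26.64
Sum = 73.61
73.61 is ≥ 66.5 and < 84 → Proficient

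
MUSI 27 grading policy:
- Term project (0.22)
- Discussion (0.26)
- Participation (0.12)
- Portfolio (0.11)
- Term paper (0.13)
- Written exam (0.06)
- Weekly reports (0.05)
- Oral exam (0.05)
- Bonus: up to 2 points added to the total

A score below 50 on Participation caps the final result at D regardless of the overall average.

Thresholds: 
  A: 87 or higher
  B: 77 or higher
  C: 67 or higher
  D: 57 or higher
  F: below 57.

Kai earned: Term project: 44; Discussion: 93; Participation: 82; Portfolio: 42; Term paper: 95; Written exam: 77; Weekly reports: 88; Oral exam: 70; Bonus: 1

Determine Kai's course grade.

C

Participation score 82 ≥ 50: minimum met.
Weighted total:
  Term project 44 × 0.22 = 9.68
  Discussion 93 × 0.26 = 24.18
  Participation 82 × 0.12 = 9.84
  Portfolio 42 × 0.11 = 4.62
  Term paper 95 × 0.13 = 12.35
  Written exam 77 × 0.06 = 4.62
  Weekly reports 88 × 0.05 = 4.4
  Oral exam 70 × 0.05 = 3.5
Sum = 73.19
Bonus: 73.19 + 1 = 74.19
74.19 is ≥ 67 and < 77 → C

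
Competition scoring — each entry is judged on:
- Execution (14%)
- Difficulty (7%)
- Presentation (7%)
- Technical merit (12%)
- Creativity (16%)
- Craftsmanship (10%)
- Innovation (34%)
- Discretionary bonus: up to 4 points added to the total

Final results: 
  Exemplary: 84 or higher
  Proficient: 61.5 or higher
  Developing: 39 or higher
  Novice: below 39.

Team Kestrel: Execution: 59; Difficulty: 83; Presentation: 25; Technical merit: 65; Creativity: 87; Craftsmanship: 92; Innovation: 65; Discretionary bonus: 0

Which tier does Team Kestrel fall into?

Proficient

Weighted total:
  Execution 59 × 0.14 = 8.26
  Difficulty 83 × 0.07 = 5.81
  Presentation 25 × 0.07 = 1.75
  Technical merit 65 × 0.12 = 7.8
  Creativity 87 × 0.16 = 13.92
  Craftsmanship 92 × 0.1 = 9.2
  Innovation 65 × 0.34 = 22.1
Sum = 68.84
Discretionary bonus: 68.84 + 0 = 68.84
68.84 is ≥ 61.5 and < 84 → Proficient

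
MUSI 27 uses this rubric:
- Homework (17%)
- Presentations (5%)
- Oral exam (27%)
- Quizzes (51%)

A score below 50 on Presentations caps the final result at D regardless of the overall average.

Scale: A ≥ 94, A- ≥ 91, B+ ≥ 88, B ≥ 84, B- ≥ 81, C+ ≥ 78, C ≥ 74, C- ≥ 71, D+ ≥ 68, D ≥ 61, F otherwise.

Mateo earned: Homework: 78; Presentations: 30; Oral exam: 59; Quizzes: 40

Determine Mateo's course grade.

Presentations score 30 < 50: minimum not met.
Weighted total:
  Homework 78 × 0.17 = 13.26
  Presentations 30 × 0.05 = 1.5
  Oral exam 59 × 0.27 = 15.93
  Quizzes 40 × 0.51 = 20.4
Sum = 51.09
51.09 would be F; cap at D applies → F.

F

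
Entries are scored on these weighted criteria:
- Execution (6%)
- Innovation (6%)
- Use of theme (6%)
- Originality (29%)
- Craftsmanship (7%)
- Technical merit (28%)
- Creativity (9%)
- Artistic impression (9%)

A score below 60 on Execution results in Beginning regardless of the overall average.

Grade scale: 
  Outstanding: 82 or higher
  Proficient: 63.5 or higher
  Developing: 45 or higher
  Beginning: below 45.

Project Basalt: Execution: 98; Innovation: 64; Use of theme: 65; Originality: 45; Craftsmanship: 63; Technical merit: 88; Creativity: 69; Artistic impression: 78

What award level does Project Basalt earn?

Execution score 98 ≥ 60: minimum met.
Weighted total:
  Execution 98 × 0.06 = 5.88
  Innovation 64 × 0.06 = 3.84
  Use of theme 65 × 0.06 = 3.9
  Originality 45 × 0.29 = 13.05
  Craftsmanship 63 × 0.07 = 4.41
  Technical merit 88 × 0.28 = 24.64
  Creativity 69 × 0.09 = 6.21
  Artistic impression 78 × 0.09 = 7.02
Sum = 68.95
68.95 is ≥ 63.5 and < 82 → Proficient

Proficient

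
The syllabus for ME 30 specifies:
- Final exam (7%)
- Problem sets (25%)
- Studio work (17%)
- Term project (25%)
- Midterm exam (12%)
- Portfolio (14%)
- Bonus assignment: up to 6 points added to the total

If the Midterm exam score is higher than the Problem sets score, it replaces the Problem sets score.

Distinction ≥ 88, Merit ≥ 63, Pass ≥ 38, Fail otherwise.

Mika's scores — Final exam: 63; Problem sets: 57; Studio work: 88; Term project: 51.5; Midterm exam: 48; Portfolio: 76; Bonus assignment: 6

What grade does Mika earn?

Midterm exam (48) ≤ Problem sets (57), so Problem sets stays at 57.
Weighted total:
  Final exam 63 × 0.07 = 4.41
  Problem sets 57 × 0.25 = 14.25
  Studio work 88 × 0.17 = 14.96
  Term project 51.5 × 0.25 = 12.875
  Midterm exam 48 × 0.12 = 5.76
  Portfolio 76 × 0.14 = 10.64
Sum = 62.895
Bonus assignment: 62.895 + 6 = 68.895
68.895 is ≥ 63 and < 88 → Merit

Merit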